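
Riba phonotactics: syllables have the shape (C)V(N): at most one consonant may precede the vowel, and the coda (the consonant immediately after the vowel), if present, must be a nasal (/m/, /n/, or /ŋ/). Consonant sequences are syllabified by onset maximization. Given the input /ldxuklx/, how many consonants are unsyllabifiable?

5

Syllabifying with onset maximization leaves /l/, /d/, /k/, /l/, /x/ stranded (only a nasal (/m/, /n/, or /ŋ/) is licensed in coda position; onsets are limited to one consonant).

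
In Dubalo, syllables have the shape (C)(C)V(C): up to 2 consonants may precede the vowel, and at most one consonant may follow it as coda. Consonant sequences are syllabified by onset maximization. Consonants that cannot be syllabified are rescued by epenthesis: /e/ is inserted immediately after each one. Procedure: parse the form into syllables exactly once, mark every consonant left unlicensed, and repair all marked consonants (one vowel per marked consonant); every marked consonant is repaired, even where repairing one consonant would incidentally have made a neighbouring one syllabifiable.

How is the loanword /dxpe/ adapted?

Syllabifying with onset maximization leaves /d/ stranded (at most one coda consonant is licensed; onsets may contain at most 2 consonants).
Inserting the epenthetic vowel yields /d/ → /de/.

dexpe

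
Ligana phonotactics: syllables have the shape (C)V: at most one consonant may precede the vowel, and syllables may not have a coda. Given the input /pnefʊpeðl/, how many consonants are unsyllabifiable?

Under (C)V, the unsyllabifiable consonants are /p/, /ð/, /l/ (no codas are permitted; onsets are limited to one consonant).

3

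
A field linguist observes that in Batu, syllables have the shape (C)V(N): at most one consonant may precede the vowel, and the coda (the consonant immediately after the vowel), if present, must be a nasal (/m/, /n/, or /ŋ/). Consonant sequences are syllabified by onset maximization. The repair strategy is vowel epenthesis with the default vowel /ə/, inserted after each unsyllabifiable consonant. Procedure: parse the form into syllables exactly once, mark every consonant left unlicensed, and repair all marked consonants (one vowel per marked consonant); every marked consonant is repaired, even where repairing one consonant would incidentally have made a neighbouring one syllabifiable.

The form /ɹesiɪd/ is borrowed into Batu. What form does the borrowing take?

Under (C)V(N), the unsyllabifiable consonants are /d/ (only a nasal (/m/, /n/, or /ŋ/) is licensed in coda position; onsets are limited to one consonant).
Inserting the epenthetic vowel yields /d/ → /də/.

ɹesiɪdə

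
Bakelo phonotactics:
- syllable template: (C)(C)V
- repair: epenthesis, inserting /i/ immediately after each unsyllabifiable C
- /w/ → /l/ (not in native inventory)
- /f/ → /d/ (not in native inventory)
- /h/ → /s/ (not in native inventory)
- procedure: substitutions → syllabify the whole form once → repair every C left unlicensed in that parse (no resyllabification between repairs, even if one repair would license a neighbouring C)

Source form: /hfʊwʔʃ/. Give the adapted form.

sdʊliʔiʃi

Substitution: /h/ → /s/, /f/ → /d/, /w/ → /l/, giving /sdʊlʔʃ/.
The consonants /l/, /ʔ/, /ʃ/ cannot be parsed into a legal (C)(C)V syllable (no codas are permitted; onsets may contain at most 2 consonants).
Inserting the epenthetic vowel yields /l/ → /li/, /ʔ/ → /ʔi/, /ʃ/ → /ʃi/.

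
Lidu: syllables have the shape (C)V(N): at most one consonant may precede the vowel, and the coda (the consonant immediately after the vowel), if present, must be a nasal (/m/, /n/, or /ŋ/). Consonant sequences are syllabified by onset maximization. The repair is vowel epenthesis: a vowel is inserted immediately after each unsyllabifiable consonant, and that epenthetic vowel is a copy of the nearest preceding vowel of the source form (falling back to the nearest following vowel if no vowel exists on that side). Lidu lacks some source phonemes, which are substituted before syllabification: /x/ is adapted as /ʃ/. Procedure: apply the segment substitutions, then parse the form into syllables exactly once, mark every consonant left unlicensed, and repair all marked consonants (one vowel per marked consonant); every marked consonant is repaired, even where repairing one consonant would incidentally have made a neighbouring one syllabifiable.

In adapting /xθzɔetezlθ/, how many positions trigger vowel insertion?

5

After substitution the input is /ʃθzɔetezlθ/.
The unsyllabifiable consonants are /ʃ/, /θ/, /z/, /l/, /θ/; each receives one epenthetic vowel.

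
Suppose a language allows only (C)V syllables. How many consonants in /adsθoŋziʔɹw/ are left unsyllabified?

Syllabifying with onset maximization leaves /d/, /s/, /ŋ/, /ʔ/, /ɹ/, /w/ stranded (no codas are permitted; onsets are limited to one consonant).

6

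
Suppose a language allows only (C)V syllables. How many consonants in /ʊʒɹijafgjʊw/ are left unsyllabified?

4

Syllabifying with onset maximization leaves /ʒ/, /f/, /g/, /w/ stranded (no codas are permitted; onsets are limited to one consonant).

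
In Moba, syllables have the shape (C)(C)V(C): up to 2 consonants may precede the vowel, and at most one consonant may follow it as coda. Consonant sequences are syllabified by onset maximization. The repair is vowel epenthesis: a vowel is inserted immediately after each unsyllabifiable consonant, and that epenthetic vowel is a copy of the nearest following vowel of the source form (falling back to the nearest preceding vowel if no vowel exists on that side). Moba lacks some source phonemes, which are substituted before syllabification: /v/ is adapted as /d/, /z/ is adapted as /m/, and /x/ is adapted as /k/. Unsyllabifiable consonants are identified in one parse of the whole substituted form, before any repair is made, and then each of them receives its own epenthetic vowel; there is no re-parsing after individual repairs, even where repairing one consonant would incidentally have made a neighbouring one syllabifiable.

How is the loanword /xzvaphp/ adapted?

kamdaphapa

Substitution: /x/ → /k/, /z/ → /m/, /v/ → /d/, giving /kmdaphp/.
The consonants /k/, /h/, /p/ cannot be parsed into a legal (C)(C)V(C) syllable (at most one coda consonant is licensed; onsets may contain at most 2 consonants).
Epenthesis after each stranded consonant: /k/ → /ka/, /h/ → /ha/, /p/ → /pa/.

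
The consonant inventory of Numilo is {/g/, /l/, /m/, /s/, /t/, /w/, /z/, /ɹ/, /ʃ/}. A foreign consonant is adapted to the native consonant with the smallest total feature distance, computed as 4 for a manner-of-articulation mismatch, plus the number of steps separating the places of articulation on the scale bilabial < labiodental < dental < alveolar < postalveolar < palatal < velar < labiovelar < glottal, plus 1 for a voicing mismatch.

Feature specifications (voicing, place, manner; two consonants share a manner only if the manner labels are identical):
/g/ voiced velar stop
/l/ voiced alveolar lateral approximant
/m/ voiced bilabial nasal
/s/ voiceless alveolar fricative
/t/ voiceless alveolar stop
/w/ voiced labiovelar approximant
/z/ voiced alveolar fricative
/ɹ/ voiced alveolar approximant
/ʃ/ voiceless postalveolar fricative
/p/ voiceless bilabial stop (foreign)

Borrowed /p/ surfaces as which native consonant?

t

/t/ is closest: same manner (stop), place distance 3 (bilabial→alveolar), same voicing; total 3. Next closest is /m/ at distance 5.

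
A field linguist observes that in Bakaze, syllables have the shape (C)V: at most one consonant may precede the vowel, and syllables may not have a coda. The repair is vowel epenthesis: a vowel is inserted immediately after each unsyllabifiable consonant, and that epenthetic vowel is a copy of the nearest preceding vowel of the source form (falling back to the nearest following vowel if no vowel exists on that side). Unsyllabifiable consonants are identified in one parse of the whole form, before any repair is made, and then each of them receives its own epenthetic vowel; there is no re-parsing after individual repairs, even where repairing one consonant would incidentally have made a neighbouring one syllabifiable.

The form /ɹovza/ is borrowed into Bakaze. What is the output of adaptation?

The consonants /v/ cannot be parsed into a legal (C)V syllable (no codas are permitted; onsets are limited to one consonant).
Inserting the epenthetic vowel yields /v/ → /vo/.

ɹovoza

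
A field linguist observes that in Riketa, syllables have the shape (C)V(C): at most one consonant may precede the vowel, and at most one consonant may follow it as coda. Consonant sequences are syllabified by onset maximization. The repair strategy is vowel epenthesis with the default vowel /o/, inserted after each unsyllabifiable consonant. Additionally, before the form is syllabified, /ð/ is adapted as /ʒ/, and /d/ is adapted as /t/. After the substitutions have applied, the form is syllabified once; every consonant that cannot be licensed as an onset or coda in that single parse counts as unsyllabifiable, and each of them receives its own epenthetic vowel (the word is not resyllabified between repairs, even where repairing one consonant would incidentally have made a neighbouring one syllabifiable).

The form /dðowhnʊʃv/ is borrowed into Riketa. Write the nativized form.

toʒowhonʊʃvo

Substitution: /d/ → /t/, /ð/ → /ʒ/, giving /tʒowhnʊʃv/.
Syllabifying with onset maximization leaves /t/, /h/, /v/ stranded (at most one coda consonant is licensed; onsets are limited to one consonant).
Inserting the epenthetic vowel yields /t/ → /to/, /h/ → /ho/, /v/ → /vo/.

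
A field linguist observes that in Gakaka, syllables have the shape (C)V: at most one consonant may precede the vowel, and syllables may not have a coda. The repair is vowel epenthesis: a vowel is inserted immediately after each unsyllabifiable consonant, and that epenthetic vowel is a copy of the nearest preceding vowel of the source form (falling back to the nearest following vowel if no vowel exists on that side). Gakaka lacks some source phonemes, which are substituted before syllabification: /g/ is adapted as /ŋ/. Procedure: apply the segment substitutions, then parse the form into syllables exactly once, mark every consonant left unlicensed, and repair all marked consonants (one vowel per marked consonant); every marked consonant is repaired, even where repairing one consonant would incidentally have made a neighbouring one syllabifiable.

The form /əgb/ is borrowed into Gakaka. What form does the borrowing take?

Substitution: /g/ → /ŋ/, giving /əŋb/.
Under (C)V, the unsyllabifiable consonants are /ŋ/, /b/ (no codas are permitted; onsets are limited to one consonant).
Each unlicensed consonant becomes the onset of a new syllable: /ŋ/ → /ŋə/, /b/ → /bə/.

əŋəbə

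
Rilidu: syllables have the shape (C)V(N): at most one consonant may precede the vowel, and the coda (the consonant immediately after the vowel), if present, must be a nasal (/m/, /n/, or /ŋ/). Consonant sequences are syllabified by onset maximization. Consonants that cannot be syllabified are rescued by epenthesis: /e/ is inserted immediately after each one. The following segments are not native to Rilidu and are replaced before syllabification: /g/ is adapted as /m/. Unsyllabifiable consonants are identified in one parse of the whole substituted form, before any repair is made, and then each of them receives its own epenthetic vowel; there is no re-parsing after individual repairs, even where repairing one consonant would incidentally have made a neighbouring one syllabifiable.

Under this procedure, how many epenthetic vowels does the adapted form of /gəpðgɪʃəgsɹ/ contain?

4

After substitution the input is /məpðmɪʃəmsɹ/.
The unsyllabifiable consonants are /p/, /ð/, /s/, /ɹ/; each receives one epenthetic vowel.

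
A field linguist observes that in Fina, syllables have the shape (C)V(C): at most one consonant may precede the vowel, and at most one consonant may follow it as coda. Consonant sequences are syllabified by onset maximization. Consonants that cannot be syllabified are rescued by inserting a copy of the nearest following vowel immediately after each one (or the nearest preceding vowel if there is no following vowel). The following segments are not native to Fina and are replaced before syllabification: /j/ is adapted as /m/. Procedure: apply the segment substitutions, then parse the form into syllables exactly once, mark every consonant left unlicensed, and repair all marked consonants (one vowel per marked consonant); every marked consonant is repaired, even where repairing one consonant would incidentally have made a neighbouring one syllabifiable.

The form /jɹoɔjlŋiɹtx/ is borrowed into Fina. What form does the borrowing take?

moɹoɔmliŋiɹtixi

Substitution: /j/ → /m/, giving /mɹoɔmlŋiɹtx/.
Syllabifying with onset maximization leaves /m/, /l/, /t/, /x/ stranded (at most one coda consonant is licensed; onsets are limited to one consonant).
Inserting the epenthetic vowel yields /m/ → /mo/, /l/ → /li/, /t/ → /ti/, /x/ → /xi/.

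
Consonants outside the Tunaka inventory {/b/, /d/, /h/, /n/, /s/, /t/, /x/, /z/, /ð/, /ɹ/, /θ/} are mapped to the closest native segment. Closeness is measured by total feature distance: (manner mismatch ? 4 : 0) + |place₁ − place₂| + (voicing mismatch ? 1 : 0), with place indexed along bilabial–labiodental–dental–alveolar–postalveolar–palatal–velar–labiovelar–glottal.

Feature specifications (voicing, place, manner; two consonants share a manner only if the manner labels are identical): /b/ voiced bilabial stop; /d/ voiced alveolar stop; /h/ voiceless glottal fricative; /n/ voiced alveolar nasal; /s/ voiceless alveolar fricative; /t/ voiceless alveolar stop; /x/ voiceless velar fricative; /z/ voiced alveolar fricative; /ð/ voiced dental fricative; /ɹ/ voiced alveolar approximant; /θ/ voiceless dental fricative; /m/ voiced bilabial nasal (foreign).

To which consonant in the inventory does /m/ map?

n

/n/ is closest: same manner (nasal), place distance 3 (bilabial→alveolar), same voicing; total 3. Next closest is /b/ at distance 4.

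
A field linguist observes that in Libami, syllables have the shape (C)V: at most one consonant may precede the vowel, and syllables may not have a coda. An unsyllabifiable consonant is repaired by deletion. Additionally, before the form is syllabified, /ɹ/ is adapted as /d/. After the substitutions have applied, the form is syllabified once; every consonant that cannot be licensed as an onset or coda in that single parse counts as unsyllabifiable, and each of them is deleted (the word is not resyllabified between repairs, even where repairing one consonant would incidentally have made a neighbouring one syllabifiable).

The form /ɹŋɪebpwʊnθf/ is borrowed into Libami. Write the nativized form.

ŋɪewʊ

Substitution: /ɹ/ → /d/, giving /dŋɪebpwʊnθf/.
The consonants /d/, /b/, /p/, /n/, /θ/, /f/ cannot be parsed into a legal (C)V syllable (no codas are permitted; onsets are limited to one consonant).
Deletion applies to /d/, /b/, /p/, /n/, /θ/, /f/.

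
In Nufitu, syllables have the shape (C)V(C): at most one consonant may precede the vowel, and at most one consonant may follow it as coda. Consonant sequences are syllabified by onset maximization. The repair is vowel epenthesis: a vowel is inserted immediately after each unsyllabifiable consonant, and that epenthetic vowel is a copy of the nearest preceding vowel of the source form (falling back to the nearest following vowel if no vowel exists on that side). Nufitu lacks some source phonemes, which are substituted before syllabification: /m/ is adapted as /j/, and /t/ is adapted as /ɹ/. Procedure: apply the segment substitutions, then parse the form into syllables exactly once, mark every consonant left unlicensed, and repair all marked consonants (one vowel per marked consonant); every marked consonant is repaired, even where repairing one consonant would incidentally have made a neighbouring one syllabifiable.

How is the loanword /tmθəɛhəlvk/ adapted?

ɹəjəθəɛhəlvəkə

Substitution: /t/ → /ɹ/, /m/ → /j/, giving /ɹjθəɛhəlvk/.
Syllabifying with onset maximization leaves /ɹ/, /j/, /v/, /k/ stranded (at most one coda consonant is licensed; onsets are limited to one consonant).
Epenthesis after each stranded consonant: /ɹ/ → /ɹə/, /j/ → /jə/, /v/ → /və/, /k/ → /kə/.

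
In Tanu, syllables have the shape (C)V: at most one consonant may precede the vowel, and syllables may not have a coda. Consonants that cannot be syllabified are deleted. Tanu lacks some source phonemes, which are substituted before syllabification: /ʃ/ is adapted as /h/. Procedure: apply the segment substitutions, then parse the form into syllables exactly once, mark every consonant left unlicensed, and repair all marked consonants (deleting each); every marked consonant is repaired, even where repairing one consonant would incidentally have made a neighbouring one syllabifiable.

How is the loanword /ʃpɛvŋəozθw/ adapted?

pɛŋəo

Substitution: /ʃ/ → /h/, giving /hpɛvŋəozθw/.
The consonants /h/, /v/, /z/, /θ/, /w/ cannot be parsed into a legal (C)V syllable (no codas are permitted; onsets are limited to one consonant).
Deletion applies to /h/, /v/, /z/, /θ/, /w/.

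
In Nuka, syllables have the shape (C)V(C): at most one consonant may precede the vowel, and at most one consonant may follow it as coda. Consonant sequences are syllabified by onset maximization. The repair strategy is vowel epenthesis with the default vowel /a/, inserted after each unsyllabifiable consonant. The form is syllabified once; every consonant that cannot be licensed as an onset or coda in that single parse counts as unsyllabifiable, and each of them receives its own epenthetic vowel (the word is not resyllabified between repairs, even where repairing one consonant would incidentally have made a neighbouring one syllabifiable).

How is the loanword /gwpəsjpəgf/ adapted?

Under (C)V(C), the unsyllabifiable consonants are /g/, /w/, /j/, /f/ (at most one coda consonant is licensed; onsets are limited to one consonant).
Epenthesis after each stranded consonant: /g/ → /ga/, /w/ → /wa/, /j/ → /ja/, /f/ → /fa/.

gawapəsjapəgfa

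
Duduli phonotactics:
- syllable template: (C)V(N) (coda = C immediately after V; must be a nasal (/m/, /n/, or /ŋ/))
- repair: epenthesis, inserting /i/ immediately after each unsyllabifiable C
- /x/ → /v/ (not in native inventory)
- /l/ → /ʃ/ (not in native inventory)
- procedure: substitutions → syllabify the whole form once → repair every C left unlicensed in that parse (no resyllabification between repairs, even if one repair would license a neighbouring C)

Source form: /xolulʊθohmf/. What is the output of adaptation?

Substitution: /x/ → /v/, /l/ → /ʃ/, giving /voʃuʃʊθohmf/.
The consonants /h/, /m/, /f/ cannot be parsed into a legal (C)V(N) syllable (only a nasal (/m/, /n/, or /ŋ/) is licensed in coda position; onsets are limited to one consonant).
Inserting the epenthetic vowel yields /h/ → /hi/, /m/ → /mi/, /f/ → /fi/.

voʃuʃʊθohimifi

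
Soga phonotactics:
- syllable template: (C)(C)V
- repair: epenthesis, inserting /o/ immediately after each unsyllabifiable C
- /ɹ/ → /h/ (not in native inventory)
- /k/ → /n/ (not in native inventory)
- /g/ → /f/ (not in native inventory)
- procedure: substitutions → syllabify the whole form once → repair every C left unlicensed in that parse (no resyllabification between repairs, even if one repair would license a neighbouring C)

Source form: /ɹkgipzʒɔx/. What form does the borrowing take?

Substitution: /ɹ/ → /h/, /k/ → /n/, /g/ → /f/, giving /hnfipzʒɔx/.
Under (C)(C)V, the unsyllabifiable consonants are /h/, /p/, /x/ (no codas are permitted; onsets may contain at most 2 consonants).
Epenthesis after each stranded consonant: /h/ → /ho/, /p/ → /po/, /x/ → /xo/.

honfipozʒɔxo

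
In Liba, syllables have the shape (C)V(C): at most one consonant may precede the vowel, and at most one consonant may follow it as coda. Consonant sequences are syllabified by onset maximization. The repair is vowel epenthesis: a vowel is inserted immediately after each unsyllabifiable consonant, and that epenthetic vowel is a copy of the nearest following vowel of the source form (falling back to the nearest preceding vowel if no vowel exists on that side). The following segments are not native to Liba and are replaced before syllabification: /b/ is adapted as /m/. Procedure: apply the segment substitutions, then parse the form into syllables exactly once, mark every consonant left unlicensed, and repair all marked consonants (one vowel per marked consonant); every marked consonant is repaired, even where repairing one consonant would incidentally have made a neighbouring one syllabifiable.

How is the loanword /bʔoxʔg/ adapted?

moʔoxʔogo

Substitution: /b/ → /m/, giving /mʔoxʔg/.
Under (C)V(C), the unsyllabifiable consonants are /m/, /ʔ/, /g/ (at most one coda consonant is licensed; onsets are limited to one consonant).
Each unlicensed consonant becomes the onset of a new syllable: /m/ → /mo/, /ʔ/ → /ʔo/, /g/ → /go/.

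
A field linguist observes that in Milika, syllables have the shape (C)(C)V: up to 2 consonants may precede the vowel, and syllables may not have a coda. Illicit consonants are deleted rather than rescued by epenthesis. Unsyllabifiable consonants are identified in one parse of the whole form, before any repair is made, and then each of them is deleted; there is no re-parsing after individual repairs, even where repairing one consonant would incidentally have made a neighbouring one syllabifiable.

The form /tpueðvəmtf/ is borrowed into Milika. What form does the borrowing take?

tpueðvə

Under (C)(C)V, the unsyllabifiable consonants are /m/, /t/, /f/ (no codas are permitted; onsets may contain at most 2 consonants).
Deleting the stranded consonants removes /m/, /t/, /f/.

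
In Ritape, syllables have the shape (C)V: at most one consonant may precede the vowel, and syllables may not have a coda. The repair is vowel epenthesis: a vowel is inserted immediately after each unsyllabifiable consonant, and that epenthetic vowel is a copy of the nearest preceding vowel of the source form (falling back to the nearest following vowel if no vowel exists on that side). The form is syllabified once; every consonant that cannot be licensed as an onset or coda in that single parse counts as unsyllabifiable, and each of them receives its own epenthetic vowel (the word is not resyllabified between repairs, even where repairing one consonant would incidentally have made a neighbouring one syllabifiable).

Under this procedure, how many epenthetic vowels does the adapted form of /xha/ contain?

The unsyllabifiable consonants are /x/; each receives one epenthetic vowel.

1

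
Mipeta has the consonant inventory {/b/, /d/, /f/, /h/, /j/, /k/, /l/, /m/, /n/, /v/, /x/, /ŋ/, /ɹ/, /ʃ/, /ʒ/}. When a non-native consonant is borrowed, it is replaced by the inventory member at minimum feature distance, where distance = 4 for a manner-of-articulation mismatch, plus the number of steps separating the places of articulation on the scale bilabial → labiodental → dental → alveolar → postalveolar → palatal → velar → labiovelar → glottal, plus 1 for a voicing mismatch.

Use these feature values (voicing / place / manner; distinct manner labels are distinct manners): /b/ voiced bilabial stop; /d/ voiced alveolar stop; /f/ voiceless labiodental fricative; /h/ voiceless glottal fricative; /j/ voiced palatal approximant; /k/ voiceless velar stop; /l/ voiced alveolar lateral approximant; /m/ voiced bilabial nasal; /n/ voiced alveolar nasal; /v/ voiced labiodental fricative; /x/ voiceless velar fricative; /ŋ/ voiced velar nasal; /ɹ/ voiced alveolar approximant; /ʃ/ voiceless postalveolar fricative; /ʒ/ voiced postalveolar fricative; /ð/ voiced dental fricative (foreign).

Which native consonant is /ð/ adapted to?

/v/ is closest: same manner (fricative), place distance 1 (dental→labiodental), same voicing; total 1. Next closest is /f/ at distance 2.

v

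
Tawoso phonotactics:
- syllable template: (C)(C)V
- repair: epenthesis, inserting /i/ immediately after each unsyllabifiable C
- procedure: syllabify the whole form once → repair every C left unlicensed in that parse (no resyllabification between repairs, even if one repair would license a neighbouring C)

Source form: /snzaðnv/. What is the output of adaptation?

The consonants /s/, /ð/, /n/, /v/ cannot be parsed into a legal (C)(C)V syllable (no codas are permitted; onsets may contain at most 2 consonants).
Each unlicensed consonant becomes the onset of a new syllable: /s/ → /si/, /ð/ → /ði/, /n/ → /ni/, /v/ → /vi/.

sinzaðinivi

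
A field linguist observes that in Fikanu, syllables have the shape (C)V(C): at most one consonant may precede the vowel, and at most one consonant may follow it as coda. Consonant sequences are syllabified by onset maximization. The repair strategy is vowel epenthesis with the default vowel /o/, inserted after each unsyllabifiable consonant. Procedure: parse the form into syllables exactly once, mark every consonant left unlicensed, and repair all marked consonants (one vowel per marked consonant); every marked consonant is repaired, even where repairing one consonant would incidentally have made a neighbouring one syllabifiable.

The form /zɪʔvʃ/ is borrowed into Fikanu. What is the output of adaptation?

The consonants /v/, /ʃ/ cannot be parsed into a legal (C)V(C) syllable (at most one coda consonant is licensed; onsets are limited to one consonant).
Each unlicensed consonant becomes the onset of a new syllable: /v/ → /vo/, /ʃ/ → /ʃo/.

zɪʔvoʃo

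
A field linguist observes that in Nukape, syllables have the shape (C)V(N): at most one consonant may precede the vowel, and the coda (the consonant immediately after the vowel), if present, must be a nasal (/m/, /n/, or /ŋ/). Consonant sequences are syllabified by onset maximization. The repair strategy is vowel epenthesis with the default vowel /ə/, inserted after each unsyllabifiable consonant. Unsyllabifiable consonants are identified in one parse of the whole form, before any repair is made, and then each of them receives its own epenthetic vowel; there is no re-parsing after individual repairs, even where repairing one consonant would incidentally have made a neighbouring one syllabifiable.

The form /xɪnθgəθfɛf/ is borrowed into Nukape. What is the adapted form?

The consonants /θ/, /θ/, /f/ cannot be parsed into a legal (C)V(N) syllable (only a nasal (/m/, /n/, or /ŋ/) is licensed in coda position; onsets are limited to one consonant).
Inserting the epenthetic vowel yields /θ/ → /θə/, /θ/ → /θə/, /f/ → /fə/.

xɪnθəgəθəfɛfə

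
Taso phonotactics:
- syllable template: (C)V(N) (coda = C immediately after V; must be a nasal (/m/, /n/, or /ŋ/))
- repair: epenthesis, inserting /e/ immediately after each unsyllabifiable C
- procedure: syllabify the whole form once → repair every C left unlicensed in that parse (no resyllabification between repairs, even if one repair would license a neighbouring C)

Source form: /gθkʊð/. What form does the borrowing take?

Under (C)V(N), the unsyllabifiable consonants are /g/, /θ/, /ð/ (only a nasal (/m/, /n/, or /ŋ/) is licensed in coda position; onsets are limited to one consonant).
Inserting the epenthetic vowel yields /g/ → /ge/, /θ/ → /θe/, /ð/ → /ðe/.

geθekʊðe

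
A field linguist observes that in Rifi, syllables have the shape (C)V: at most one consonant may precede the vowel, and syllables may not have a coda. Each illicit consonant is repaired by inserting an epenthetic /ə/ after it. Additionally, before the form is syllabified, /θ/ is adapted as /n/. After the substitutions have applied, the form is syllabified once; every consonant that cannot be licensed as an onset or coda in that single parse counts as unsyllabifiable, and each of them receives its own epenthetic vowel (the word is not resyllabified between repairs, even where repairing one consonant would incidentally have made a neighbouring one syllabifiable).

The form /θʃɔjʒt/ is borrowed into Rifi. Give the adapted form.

nəʃɔjəʒətə

Substitution: /θ/ → /n/, giving /nʃɔjʒt/.
The consonants /n/, /j/, /ʒ/, /t/ cannot be parsed into a legal (C)V syllable (no codas are permitted; onsets are limited to one consonant).
Each unlicensed consonant becomes the onset of a new syllable: /n/ → /nə/, /j/ → /jə/, /ʒ/ → /ʒə/, /t/ → /tə/.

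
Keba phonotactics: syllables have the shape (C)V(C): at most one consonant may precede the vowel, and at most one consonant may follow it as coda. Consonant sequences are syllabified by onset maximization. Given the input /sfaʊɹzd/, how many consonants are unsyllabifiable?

The consonants /s/, /z/, /d/ cannot be parsed into a legal (C)V(C) syllable (at most one coda consonant is licensed; onsets are limited to one consonant).

3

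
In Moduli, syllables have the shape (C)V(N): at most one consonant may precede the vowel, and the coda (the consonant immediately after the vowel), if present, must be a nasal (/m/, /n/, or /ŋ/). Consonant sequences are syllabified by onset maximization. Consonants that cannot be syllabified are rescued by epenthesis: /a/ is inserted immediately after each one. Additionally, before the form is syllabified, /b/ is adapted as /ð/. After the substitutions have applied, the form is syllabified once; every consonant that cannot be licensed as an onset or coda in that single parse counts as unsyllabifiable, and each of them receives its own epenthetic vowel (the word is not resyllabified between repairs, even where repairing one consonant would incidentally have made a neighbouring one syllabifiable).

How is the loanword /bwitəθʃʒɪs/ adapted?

ðawitəθaʃaʒɪsa

Substitution: /b/ → /ð/, giving /ðwitəθʃʒɪs/.
Syllabifying with onset maximization leaves /ð/, /θ/, /ʃ/, /s/ stranded (only a nasal (/m/, /n/, or /ŋ/) is licensed in coda position; onsets are limited to one consonant).
Each unlicensed consonant becomes the onset of a new syllable: /ð/ → /ða/, /θ/ → /θa/, /ʃ/ → /ʃa/, /s/ → /sa/.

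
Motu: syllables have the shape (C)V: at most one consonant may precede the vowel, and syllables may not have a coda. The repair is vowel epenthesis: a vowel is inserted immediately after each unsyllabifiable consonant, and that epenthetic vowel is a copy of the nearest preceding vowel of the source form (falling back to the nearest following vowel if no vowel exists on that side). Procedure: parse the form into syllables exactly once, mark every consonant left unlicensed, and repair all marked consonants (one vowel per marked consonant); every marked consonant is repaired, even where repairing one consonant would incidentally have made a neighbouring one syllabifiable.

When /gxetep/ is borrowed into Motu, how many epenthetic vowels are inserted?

2

The unsyllabifiable consonants are /g/, /p/; each receives one epenthetic vowel.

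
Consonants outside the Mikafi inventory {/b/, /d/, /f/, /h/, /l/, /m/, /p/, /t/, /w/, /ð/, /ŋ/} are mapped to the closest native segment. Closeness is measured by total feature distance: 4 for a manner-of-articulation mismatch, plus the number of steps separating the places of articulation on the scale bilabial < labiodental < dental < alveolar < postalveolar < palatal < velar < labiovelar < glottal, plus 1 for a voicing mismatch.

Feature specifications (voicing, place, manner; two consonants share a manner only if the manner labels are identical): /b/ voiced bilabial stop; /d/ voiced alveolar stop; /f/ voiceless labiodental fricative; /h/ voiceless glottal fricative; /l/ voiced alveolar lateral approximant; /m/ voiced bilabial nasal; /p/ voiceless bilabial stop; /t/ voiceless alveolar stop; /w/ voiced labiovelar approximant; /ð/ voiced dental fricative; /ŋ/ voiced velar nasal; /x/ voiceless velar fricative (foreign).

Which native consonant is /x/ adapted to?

/h/ is closest: same manner (fricative), place distance 2 (velar→glottal), same voicing; total 2. Next closest is /f/ at distance 5.

h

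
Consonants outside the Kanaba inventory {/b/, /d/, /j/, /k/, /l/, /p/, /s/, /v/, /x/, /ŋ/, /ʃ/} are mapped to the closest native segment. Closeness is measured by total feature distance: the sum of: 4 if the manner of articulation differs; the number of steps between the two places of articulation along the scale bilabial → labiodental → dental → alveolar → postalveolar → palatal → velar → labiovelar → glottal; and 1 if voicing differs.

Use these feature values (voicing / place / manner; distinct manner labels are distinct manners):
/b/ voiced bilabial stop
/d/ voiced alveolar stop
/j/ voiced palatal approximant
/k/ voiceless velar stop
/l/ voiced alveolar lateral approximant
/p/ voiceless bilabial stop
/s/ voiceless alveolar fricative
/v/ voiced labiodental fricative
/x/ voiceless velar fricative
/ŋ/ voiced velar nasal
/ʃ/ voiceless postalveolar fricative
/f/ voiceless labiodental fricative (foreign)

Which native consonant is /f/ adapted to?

/v/ is closest: same manner (fricative), place distance 0 (labiodental→labiodental), voicing differs (+1); total 1. Next closest is /s/ at distance 2.

v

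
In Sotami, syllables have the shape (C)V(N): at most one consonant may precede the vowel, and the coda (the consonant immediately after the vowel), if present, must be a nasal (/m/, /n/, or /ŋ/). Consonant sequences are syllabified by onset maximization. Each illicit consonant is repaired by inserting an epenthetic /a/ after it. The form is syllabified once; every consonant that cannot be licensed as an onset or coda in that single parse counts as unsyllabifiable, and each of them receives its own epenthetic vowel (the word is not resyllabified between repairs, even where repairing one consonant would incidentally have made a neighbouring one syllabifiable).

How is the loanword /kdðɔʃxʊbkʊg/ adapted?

Syllabifying with onset maximization leaves /k/, /d/, /ʃ/, /b/, /g/ stranded (only a nasal (/m/, /n/, or /ŋ/) is licensed in coda position; onsets are limited to one consonant).
Epenthesis after each stranded consonant: /k/ → /ka/, /d/ → /da/, /ʃ/ → /ʃa/, /b/ → /ba/, /g/ → /ga/.

kadaðɔʃaxʊbakʊga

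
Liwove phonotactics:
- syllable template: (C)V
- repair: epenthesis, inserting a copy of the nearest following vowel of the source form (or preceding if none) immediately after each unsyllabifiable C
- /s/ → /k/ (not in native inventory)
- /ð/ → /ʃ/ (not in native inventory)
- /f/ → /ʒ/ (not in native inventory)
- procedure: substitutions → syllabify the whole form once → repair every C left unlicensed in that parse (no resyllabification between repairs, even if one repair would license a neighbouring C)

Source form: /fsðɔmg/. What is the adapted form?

ʒɔkɔʃɔmɔgɔ

Substitution: /f/ → /ʒ/, /s/ → /k/, /ð/ → /ʃ/, giving /ʒkʃɔmg/.
Under (C)V, the unsyllabifiable consonants are /ʒ/, /k/, /m/, /g/ (no codas are permitted; onsets are limited to one consonant).
Each unlicensed consonant becomes the onset of a new syllable: /ʒ/ → /ʒɔ/, /k/ → /kɔ/, /m/ → /mɔ/, /g/ → /gɔ/.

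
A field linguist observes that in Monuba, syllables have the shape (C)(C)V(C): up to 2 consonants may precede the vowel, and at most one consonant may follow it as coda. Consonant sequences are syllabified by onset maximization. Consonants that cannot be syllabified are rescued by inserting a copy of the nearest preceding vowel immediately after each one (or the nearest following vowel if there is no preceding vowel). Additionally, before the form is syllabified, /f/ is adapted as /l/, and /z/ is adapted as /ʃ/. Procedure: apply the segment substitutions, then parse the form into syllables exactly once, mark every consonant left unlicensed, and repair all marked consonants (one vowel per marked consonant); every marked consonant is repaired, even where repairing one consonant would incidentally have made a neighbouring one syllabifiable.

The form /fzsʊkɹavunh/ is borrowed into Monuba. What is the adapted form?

Substitution: /f/ → /l/, /z/ → /ʃ/, giving /lʃsʊkɹavunh/.
The consonants /l/, /h/ cannot be parsed into a legal (C)(C)V(C) syllable (at most one coda consonant is licensed; onsets may contain at most 2 consonants).
Each unlicensed consonant becomes the onset of a new syllable: /l/ → /lʊ/, /h/ → /hu/.

lʊʃsʊkɹavunhu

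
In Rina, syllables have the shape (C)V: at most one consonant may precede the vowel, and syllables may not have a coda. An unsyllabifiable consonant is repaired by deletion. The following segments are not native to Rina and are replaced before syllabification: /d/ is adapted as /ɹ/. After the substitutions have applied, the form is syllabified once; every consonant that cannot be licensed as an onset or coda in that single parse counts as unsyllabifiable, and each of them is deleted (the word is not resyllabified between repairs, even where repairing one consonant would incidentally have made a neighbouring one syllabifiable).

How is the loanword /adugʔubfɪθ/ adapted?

Substitution: /d/ → /ɹ/, giving /aɹugʔubfɪθ/.
The consonants /g/, /b/, /θ/ cannot be parsed into a legal (C)V syllable (no codas are permitted; onsets are limited to one consonant).
Each unlicensed consonant is deleted: /g/, /b/, /θ/.

aɹuʔufɪ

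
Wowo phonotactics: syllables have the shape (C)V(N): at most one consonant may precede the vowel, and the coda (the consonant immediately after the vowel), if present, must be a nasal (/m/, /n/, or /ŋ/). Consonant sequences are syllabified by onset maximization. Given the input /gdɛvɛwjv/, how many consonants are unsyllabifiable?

Under (C)V(N), the unsyllabifiable consonants are /g/, /w/, /j/, /v/ (only a nasal (/m/, /n/, or /ŋ/) is licensed in coda position; onsets are limited to one consonant).

4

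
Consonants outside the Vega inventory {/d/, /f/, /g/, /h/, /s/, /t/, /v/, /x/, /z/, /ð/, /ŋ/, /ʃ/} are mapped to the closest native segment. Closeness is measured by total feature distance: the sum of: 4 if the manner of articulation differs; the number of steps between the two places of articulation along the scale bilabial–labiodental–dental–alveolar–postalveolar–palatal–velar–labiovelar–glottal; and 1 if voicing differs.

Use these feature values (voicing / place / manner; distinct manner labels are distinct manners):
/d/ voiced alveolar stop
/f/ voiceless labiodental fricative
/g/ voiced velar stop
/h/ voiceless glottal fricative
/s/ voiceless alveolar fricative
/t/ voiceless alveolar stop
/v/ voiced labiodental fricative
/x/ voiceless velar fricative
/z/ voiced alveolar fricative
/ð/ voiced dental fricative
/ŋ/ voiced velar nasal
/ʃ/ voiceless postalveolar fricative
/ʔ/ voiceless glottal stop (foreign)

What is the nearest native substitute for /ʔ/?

/g/ is closest: same manner (stop), place distance 2 (glottal→velar), voicing differs (+1); total 3. Next closest is /h/ at distance 4.

g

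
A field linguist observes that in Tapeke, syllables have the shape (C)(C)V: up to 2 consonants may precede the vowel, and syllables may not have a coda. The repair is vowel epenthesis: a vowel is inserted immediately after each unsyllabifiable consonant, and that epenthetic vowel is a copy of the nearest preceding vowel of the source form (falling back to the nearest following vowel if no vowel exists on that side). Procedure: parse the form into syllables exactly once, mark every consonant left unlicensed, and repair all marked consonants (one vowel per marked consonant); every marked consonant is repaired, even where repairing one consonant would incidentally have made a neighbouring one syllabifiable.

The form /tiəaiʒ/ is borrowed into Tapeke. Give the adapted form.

Under (C)(C)V, the unsyllabifiable consonants are /ʒ/ (no codas are permitted; onsets may contain at most 2 consonants).
Epenthesis after each stranded consonant: /ʒ/ → /ʒi/.

tiəaiʒi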